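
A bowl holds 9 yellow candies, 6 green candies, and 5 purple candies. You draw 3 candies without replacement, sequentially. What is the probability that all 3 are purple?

1/114

P(every draw is purple) = 5/20 × 4/19 × 3/18 = 60/6840 = 1/114.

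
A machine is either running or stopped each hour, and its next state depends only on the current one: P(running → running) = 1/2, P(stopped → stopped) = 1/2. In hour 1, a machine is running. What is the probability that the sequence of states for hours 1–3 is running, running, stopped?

Hour 1 is given. For each transition, use the conditional probability from the current state:
P(running | running) = 1/2; P(stopped | running) = 1/2.
P = 1/2 × 1/2 = 1/4.

1/4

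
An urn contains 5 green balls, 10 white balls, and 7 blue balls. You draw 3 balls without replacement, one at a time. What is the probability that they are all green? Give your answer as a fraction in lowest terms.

P(every draw is green) = 5/22 × 4/21 × 3/20 = 60/9240 = 1/154.

1/154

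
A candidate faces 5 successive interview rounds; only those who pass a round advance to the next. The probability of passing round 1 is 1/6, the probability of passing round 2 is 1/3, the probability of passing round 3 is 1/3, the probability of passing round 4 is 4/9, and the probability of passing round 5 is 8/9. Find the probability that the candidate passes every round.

Multiplying along the chain,
P = 1/6 × 1/3 × 1/3 × 4/9 × 8/9 = 32/4374 = 16/2187.

16/2187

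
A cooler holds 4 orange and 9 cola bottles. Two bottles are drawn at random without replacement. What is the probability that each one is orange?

P(all orange) = 4/13 × 3/12 = 12/156 = 1/13.

1/13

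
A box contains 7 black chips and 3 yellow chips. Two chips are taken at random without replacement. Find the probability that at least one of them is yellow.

8/15

P(no yellow) = 7/10 × 6/9 = 42/90 = 7/15.
P(at least one) = 1 − 7/15 = 8/15.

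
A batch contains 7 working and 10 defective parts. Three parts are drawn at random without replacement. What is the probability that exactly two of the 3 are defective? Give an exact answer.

One ordering (defective drawn first) has probability 10/17 × 9/16 × 7/15 = 630/4080 = 21/136.
There are C(3,2) = 3 such orderings, each equally likely, so P = 3 × 21/136 = 63/136.

63/136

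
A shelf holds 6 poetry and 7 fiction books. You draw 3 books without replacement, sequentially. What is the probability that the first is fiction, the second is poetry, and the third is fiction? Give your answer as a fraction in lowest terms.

Multiply the probability of each draw given the previous ones:
P = 7/13 × 6/12 × 6/11 = 252/1716 = 21/143.

21/143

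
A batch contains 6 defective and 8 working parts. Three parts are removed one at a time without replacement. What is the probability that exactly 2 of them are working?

One ordering (working drawn first) has probability 8/14 × 7/13 × 6/12 = 336/2184 = 2/13.
There are C(3,2) = 3 such orderings, each equally likely, so P = 3 × 2/13 = 6/13.

6/13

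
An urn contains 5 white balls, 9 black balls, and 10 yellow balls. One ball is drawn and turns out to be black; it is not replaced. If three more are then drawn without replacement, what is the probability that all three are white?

After the first draw, 5 of the remaining 23 balls are white.
P = 5/23 × 4/22 × 3/21 = 60/10626 = 10/1771.

10/1771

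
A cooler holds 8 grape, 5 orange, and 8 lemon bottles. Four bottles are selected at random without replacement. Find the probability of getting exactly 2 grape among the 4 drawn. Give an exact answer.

One ordering (grape drawn first) has probability 8/21 × 7/20 × 13/19 × 12/18 = 8736/143640 = 52/855.
There are C(4,2) = 6 such orderings, each equally likely, so P = 6 × 52/855 = 104/285.

104/285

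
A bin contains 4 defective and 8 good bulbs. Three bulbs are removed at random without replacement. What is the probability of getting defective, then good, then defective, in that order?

Each draw changes the counts, so multiply the conditional probabilities along the sequence:
P = 4/12 × 8/11 × 3/10 = 96/1320 = 4/55.

4/55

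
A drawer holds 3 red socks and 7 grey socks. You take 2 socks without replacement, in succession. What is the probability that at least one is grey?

P(no grey) = 3/10 × 2/9 = 6/90 = 1/15.
P(at least one) = 1 − 1/15 = 14/15.

14/15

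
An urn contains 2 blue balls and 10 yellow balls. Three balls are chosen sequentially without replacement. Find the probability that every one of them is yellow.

6/11

P(all yellow) = 10/12 × 9/11 × 8/10 = 720/1320 = 6/11.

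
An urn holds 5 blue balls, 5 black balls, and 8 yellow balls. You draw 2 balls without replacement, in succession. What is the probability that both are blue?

P(all blue) = 5/18 × 4/17 = 20/306 = 10/153.

10/153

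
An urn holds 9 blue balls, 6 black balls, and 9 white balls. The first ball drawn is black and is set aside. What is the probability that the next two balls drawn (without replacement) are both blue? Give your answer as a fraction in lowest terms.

36/253

After the first draw, 9 of the remaining 23 balls are blue.
P = 9/23 × 8/22 = 72/506 = 36/253.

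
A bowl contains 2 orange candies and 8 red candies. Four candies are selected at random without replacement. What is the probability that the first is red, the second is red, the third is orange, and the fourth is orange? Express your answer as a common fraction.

Multiply the probability of each draw given the previous ones:
P = 8/10 × 7/9 × 2/8 × 1/7 = 112/5040 = 1/45.

1/45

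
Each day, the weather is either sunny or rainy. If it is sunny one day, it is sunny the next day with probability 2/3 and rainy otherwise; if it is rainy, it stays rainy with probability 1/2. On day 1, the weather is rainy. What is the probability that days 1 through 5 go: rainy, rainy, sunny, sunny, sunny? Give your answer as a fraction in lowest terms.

Day 1 is given. For each transition, use the conditional probability from the current state:
P(rainy | rainy) = 1/2; P(sunny | rainy) = 1/2; P(sunny | sunny) = 2/3; P(sunny | sunny) = 2/3.
P = 1/2 × 1/2 × 2/3 × 2/3 = 4/36 = 1/9.

1/9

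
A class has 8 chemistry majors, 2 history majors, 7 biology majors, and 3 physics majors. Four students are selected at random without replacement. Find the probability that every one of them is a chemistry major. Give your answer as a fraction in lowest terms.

14/969

P = 8/20 × 7/19 × 6/18 × 5/17 = 1680/116280 = 14/969.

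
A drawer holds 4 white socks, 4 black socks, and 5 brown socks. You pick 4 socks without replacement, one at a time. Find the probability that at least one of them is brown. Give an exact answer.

129/143

P(no brown) = 8/13 × 7/12 × 6/11 × 5/10 = 1680/17160 = 14/143.
P(at least one) = 1 − 14/143 = 129/143.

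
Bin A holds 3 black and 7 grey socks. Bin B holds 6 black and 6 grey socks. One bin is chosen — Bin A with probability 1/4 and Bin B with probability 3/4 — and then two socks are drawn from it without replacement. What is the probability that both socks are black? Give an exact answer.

247/1320

From Bin A: P(both black) = (3/10)(2/9) = 1/15.
From Bin B: P(both black) = (6/12)(5/11) = 5/22.
Total probability = (1/4)(1/15) + (3/4)(5/22) = 247/1320.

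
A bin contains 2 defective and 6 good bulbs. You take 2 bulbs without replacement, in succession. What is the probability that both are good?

P(every draw is good) = 6/8 × 5/7 = 30/56 = 15/28.

15/28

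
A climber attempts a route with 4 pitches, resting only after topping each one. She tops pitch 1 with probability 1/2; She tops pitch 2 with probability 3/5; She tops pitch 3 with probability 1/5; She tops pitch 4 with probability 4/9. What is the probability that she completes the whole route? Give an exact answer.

2/75

Each stage is reached only if all earlier stages succeed, so
P = 1/2 × 3/5 × 1/5 × 4/9 = 12/450 = 2/75.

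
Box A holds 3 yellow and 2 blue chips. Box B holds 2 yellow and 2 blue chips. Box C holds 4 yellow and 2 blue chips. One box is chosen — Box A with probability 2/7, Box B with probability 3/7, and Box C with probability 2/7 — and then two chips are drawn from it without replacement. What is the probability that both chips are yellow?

19/70

From Box A: P(both yellow) = (3/5)(2/4) = 3/10.
From Box B: P(both yellow) = (2/4)(1/3) = 1/6.
From Box C: P(both yellow) = (4/6)(3/5) = 2/5.
Total probability = (2/7)(3/10) + (3/7)(1/6) + (2/7)(2/5) = 19/70.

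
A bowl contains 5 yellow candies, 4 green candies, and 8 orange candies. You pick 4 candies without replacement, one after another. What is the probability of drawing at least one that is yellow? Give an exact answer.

377/476

P(no yellow) = 12/17 × 11/16 × 10/15 × 9/14 = 11880/57120 = 99/476.
P(at least one) = 1 − 99/476 = 377/476.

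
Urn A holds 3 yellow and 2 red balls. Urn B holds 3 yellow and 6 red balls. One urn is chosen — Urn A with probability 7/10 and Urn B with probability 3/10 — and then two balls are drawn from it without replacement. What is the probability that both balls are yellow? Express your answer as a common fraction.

From Urn A: P(both yellow) = (3/5)(2/4) = 3/10.
From Urn B: P(both yellow) = (3/9)(2/8) = 1/12.
Total probability = (7/10)(3/10) + (3/10)(1/12) = 47/200.

47/200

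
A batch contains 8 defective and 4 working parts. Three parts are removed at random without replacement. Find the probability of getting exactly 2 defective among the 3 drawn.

One ordering (defective drawn first) has probability 8/12 × 7/11 × 4/10 = 224/1320 = 28/165.
There are C(3,2) = 3 such orderings, each equally likely, so P = 3 × 28/165 = 28/55.

28/55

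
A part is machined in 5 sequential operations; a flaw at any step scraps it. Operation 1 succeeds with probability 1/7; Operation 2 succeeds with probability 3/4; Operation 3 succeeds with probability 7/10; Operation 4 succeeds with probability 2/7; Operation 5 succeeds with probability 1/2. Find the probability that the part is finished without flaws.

3/280

Multiplying along the chain,
P = 1/7 × 3/4 × 7/10 × 2/7 × 1/2 = 42/3920 = 3/280.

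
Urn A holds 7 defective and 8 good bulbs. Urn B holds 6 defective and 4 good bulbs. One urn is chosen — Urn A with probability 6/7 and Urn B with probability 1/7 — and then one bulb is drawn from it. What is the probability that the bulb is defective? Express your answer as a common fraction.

From Urn A: P(defective) = 7/15.
From Urn B: P(defective) = 6/10.
Total probability = (6/7)(7/15) + (1/7)(6/10) = 17/35.

17/35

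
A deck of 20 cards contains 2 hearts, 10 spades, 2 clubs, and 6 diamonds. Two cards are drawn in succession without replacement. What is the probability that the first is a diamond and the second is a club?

Each draw changes the counts, so multiply the conditional probabilities along the sequence:
P = 6/20 × 2/19 = 12/380 = 3/95.

3/95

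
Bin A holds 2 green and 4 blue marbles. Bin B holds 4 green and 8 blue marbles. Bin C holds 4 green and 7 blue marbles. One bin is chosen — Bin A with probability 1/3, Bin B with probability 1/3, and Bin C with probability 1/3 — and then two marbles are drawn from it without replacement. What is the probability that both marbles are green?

From Bin A: P(both green) = (2/6)(1/5) = 1/15.
From Bin B: P(both green) = (4/12)(3/11) = 1/11.
From Bin C: P(both green) = (4/11)(3/10) = 6/55.
Total probability = (1/3)(1/15) + (1/3)(1/11) + (1/3)(6/55) = 4/45.

4/45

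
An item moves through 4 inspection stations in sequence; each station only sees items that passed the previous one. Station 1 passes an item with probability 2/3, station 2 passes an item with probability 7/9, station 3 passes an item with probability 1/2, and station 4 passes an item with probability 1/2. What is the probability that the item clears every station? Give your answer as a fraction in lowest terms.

7/54

The events are sequential, so multiply the conditional probabilities:
P = 2/3 × 7/9 × 1/2 × 1/2 = 14/108 = 7/54.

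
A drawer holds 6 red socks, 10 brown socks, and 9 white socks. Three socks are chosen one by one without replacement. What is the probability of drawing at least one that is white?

87/115

P(no white) = 16/25 × 15/24 × 14/23 = 3360/13800 = 28/115.
P(at least one) = 1 − 28/115 = 87/115.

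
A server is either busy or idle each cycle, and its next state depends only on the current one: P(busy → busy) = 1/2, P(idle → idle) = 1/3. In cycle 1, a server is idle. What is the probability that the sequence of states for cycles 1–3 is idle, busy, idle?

1/3

Cycle 1 is given. For each transition, use the conditional probability from the current state:
P(busy | idle) = 2/3; P(idle | busy) = 1/2.
P = 2/3 × 1/2 = 2/6 = 1/3.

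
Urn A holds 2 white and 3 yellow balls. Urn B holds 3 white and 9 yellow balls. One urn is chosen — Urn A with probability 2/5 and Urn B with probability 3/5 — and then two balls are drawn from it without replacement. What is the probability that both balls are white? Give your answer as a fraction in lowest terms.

From Urn A: P(both white) = (2/5)(1/4) = 1/10.
From Urn B: P(both white) = (3/12)(2/11) = 1/22.
Total probability = (2/5)(1/10) + (3/5)(1/22) = 37/550.

37/550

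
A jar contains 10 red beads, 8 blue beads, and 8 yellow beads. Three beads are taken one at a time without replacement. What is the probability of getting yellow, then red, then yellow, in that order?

Multiply the probability of each draw given the previous ones:
P = 8/26 × 10/25 × 7/24 = 560/15600 = 7/195.

7/195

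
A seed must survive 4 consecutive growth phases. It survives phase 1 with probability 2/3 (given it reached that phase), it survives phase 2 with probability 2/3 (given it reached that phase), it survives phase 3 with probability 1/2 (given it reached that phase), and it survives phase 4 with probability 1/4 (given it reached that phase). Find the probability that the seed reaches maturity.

Multiplying along the chain,
P = 2/3 × 2/3 × 1/2 × 1/4 = 4/72 = 1/18.

1/18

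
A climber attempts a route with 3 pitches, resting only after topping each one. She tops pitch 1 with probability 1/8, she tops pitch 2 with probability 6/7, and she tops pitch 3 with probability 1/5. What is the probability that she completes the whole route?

3/140

Each stage is reached only if all earlier stages succeed, so
P = 1/8 × 6/7 × 1/5 = 6/280 = 3/140.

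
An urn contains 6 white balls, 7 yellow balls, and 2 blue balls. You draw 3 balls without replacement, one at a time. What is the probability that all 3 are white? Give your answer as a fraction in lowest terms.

P = 6/15 × 5/14 × 4/13 = 120/2730 = 4/91.

4/91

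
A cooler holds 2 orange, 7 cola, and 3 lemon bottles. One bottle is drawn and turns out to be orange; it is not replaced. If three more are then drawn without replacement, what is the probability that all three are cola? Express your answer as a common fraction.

7/33

After the first draw, 7 of the remaining 11 bottles are cola.
P = 7/11 × 6/10 × 5/9 = 210/990 = 7/33.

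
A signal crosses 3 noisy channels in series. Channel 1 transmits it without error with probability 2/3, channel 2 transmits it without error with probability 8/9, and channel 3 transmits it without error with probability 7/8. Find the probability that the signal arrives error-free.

14/27

The events are sequential, so multiply the conditional probabilities:
P = 2/3 × 8/9 × 7/8 = 112/216 = 14/27.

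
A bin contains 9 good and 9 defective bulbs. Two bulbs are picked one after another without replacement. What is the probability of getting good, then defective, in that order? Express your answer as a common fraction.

9/34

Multiply the probability of each draw given the previous ones:
P = 9/18 × 9/17 = 81/306 = 9/34.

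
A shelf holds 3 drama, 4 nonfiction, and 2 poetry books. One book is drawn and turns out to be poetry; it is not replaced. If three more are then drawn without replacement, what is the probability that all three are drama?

After the first draw, 3 of the remaining 8 books are drama.
P = 3/8 × 2/7 × 1/6 = 6/336 = 1/56.

1/56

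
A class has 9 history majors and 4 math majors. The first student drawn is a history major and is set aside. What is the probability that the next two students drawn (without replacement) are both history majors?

14/33

With the first student removed, 8 history majors remain out of 12.
P = 8/12 × 7/11 = 56/132 = 14/33.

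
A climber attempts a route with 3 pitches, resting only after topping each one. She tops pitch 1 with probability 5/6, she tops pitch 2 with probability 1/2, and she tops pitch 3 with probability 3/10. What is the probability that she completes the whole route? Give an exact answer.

1/8

The events are sequential, so multiply the conditional probabilities:
P = 5/6 × 1/2 × 3/10 = 15/120 = 1/8.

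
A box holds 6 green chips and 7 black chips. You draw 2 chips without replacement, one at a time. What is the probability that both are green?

5/26

P(all green) = 6/13 × 5/12 = 30/156 = 5/26.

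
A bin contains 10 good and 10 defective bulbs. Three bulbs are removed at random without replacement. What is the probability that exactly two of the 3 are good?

15/38

One ordering (good drawn first) has probability 10/20 × 9/19 × 10/18 = 900/6840 = 5/38.
There are C(3,2) = 3 such orderings, each equally likely, so P = 3 × 5/38 = 15/38.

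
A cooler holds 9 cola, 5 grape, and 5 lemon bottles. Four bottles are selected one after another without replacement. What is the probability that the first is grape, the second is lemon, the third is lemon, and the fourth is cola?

25/2584

Each draw changes the counts, so multiply the conditional probabilities along the sequence:
P = 5/19 × 5/18 × 4/17 × 9/16 = 900/93024 = 25/2584.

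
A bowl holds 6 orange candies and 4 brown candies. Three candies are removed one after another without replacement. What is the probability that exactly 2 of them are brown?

One ordering (brown drawn first) has probability 4/10 × 3/9 × 6/8 = 72/720 = 1/10.
There are C(3,2) = 3 such orderings, each equally likely, so P = 3 × 1/10 = 3/10.

3/10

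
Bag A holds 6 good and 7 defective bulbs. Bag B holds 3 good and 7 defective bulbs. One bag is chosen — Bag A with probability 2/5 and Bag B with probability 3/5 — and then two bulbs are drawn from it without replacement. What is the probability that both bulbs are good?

From Bag A: P(both good) = (6/13)(5/12) = 5/26.
From Bag B: P(both good) = (3/10)(2/9) = 1/15.
Total probability = (2/5)(5/26) + (3/5)(1/15) = 38/325.

38/325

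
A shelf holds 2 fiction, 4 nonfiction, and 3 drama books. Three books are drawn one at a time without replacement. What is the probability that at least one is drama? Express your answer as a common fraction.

P(no drama) = 6/9 × 5/8 × 4/7 = 120/504 = 5/21.
P(at least one) = 1 − 5/21 = 16/21.

16/21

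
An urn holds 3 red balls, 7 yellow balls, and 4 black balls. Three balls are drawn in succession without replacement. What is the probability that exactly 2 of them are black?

15/91

One ordering (black drawn first) has probability 4/14 × 3/13 × 10/12 = 120/2184 = 5/91.
There are C(3,2) = 3 such orderings, each equally likely, so P = 3 × 5/91 = 15/91.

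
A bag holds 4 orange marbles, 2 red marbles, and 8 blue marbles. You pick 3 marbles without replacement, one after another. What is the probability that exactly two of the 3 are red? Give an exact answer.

One ordering (red drawn first) has probability 2/14 × 1/13 × 12/12 = 24/2184 = 1/91.
There are C(3,2) = 3 such orderings, each equally likely, so P = 3 × 1/91 = 3/91.

3/91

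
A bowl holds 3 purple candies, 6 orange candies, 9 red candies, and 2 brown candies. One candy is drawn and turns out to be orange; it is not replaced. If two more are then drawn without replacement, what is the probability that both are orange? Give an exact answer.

10/171

With the first candy removed, 5 orange remain out of 19.
P = 5/19 × 4/18 = 20/342 = 10/171.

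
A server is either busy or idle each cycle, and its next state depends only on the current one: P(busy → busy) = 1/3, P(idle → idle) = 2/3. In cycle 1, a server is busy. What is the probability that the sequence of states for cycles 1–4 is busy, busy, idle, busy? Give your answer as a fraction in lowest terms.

Cycle 1 is given. For each transition, use the conditional probability from the current state:
P(busy | busy) = 1/3; P(idle | busy) = 2/3; P(busy | idle) = 1/3.
P = 1/3 × 2/3 × 1/3 = 2/27.

2/27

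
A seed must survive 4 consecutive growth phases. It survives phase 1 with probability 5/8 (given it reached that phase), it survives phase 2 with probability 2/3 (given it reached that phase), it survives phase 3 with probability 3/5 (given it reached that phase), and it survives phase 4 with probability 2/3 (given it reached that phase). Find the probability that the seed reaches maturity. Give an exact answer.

The events are sequential, so multiply the conditional probabilities:
P = 5/8 × 2/3 × 3/5 × 2/3 = 60/360 = 1/6.

1/6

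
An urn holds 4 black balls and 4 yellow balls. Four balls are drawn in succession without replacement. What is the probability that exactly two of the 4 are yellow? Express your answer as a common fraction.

One ordering (yellow drawn first) has probability 4/8 × 3/7 × 4/6 × 3/5 = 144/1680 = 3/35.
There are C(4,2) = 6 such orderings, each equally likely, so P = 6 × 3/35 = 18/35.

18/35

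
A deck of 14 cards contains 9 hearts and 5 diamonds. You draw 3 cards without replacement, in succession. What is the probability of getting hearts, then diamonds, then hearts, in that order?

Chain rule:
P = 9/14 × 5/13 × 8/12 = 360/2184 = 15/91.

15/91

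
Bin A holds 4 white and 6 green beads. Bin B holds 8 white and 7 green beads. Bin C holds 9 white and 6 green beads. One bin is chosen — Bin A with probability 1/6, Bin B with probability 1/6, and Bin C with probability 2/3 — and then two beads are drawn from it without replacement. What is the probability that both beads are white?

From Bin A: P(both white) = (4/10)(3/9) = 2/15.
From Bin B: P(both white) = (8/15)(7/14) = 4/15.
From Bin C: P(both white) = (9/15)(8/14) = 12/35.
Total probability = (1/6)(2/15) + (1/6)(4/15) + (2/3)(12/35) = 31/105.

31/105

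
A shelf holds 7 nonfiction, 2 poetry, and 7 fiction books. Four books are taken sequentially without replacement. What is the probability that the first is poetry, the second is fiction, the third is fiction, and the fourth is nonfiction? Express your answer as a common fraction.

Each draw changes the counts, so multiply the conditional probabilities along the sequence:
P = 2/16 × 7/15 × 6/14 × 7/13 = 588/43680 = 7/520.

7/520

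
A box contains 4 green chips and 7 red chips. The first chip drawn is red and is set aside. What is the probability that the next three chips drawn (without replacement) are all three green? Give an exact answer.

With the first chip removed, 4 green remain out of 10.
P = 4/10 × 3/9 × 2/8 = 24/720 = 1/30.

1/30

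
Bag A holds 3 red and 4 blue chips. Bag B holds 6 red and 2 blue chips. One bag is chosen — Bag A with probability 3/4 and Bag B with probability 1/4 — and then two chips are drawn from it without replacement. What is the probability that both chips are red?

27/112

From Bag A: P(both red) = (3/7)(2/6) = 1/7.
From Bag B: P(both red) = (6/8)(5/7) = 15/28.
Total probability = (3/4)(1/7) + (1/4)(15/28) = 27/112.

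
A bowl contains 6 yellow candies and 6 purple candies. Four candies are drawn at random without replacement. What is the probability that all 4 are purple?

1/33

P = 6/12 × 5/11 × 4/10 × 3/9 = 360/11880 = 1/33.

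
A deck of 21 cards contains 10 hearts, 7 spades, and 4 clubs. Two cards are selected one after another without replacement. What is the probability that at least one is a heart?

31/42

P(no hearts) = 11/21 × 10/20 = 110/420 = 11/42.
P(at least one) = 1 − 11/42 = 31/42.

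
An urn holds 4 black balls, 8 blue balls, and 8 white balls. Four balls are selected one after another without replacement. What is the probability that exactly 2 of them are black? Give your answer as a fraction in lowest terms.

One ordering (black drawn first) has probability 4/20 × 3/19 × 16/18 × 15/17 = 2880/116280 = 8/323.
There are C(4,2) = 6 such orderings, each equally likely, so P = 6 × 8/323 = 48/323.

48/323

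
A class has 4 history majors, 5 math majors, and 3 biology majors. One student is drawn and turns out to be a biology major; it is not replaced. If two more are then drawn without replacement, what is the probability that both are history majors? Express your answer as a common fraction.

After the first draw, 4 of the remaining 11 students are history majors.
P = 4/11 × 3/10 = 12/110 = 6/55.

6/55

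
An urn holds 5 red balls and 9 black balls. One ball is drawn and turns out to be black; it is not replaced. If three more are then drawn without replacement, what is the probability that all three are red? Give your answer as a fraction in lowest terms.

After the first draw, 5 of the remaining 13 balls are red.
P = 5/13 × 4/12 × 3/11 = 60/1716 = 5/143.

5/143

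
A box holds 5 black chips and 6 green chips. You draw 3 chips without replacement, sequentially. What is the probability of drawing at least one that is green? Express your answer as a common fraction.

P(no green) = 5/11 × 4/10 × 3/9 = 60/990 = 2/33.
P(at least one) = 1 − 2/33 = 31/33.

31/33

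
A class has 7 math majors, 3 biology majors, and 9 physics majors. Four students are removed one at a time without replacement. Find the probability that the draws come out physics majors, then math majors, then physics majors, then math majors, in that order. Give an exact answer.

Each draw changes the counts, so multiply the conditional probabilities along the sequence:
P = 9/19 × 7/18 × 8/17 × 6/16 = 3024/93024 = 21/646.

21/646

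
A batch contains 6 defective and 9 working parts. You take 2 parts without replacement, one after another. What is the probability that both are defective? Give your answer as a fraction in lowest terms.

P(every draw is defective) = 6/15 × 5/14 = 30/210 = 1/7.

1/7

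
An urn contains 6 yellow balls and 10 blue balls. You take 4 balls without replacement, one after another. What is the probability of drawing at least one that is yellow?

23/26

P(no yellow) = 10/16 × 9/15 × 8/14 × 7/13 = 5040/43680 = 3/26.
P(at least one) = 1 − 3/26 = 23/26.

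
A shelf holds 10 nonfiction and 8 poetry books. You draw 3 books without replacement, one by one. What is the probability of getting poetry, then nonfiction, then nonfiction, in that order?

5/34

Each draw changes the counts, so multiply the conditional probabilities along the sequence:
P = 8/18 × 10/17 × 9/16 = 720/4896 = 5/34.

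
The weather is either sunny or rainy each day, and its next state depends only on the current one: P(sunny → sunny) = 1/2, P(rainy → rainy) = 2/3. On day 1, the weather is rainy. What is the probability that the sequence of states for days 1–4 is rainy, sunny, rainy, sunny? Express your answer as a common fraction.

Day 1 is given. For each transition, use the conditional probability from the current state:
P(sunny | rainy) = 1/3; P(rainy | sunny) = 1/2; P(sunny | rainy) = 1/3.
P = 1/3 × 1/2 × 1/3 = 1/18.

1/18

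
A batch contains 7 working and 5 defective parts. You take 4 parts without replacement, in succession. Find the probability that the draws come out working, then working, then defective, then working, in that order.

Chain rule:
P = 7/12 × 6/11 × 5/10 × 5/9 = 1050/11880 = 35/396.

35/396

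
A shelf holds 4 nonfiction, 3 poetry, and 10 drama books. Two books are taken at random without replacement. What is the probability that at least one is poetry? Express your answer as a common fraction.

P(no poetry) = 14/17 × 13/16 = 182/272 = 91/136.
P(at least one) = 1 − 91/136 = 45/136.

45/136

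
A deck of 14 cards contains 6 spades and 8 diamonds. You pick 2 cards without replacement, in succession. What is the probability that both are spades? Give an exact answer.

15/91

P(every draw is a spade) = 6/14 × 5/13 = 30/182 = 15/91.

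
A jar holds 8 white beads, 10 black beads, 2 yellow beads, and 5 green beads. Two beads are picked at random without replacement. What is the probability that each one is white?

7/75

P(every draw is white) = 8/25 × 7/24 = 56/600 = 7/75.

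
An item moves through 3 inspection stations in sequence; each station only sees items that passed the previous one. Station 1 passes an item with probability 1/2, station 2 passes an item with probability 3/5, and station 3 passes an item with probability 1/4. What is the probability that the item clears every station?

The events are sequential, so multiply the conditional probabilities:
P = 1/2 × 3/5 × 1/4 = 3/40.

3/40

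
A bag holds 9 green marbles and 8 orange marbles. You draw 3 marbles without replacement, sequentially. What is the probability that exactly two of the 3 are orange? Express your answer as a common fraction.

63/170

One ordering (orange drawn first) has probability 8/17 × 7/16 × 9/15 = 504/4080 = 21/170.
There are C(3,2) = 3 such orderings, each equally likely, so P = 3 × 21/170 = 63/170.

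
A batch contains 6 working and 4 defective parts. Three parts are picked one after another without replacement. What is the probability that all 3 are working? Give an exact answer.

P(all working) = 6/10 × 5/9 × 4/8 = 120/720 = 1/6.

1/6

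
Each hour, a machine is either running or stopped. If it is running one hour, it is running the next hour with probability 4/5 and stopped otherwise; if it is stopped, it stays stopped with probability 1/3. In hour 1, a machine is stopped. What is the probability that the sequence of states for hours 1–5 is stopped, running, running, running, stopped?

32/375

Hour 1 is given. For each transition, use the conditional probability from the current state:
P(running | stopped) = 2/3; P(running | running) = 4/5; P(running | running) = 4/5; P(stopped | running) = 1/5.
P = 2/3 × 4/5 × 4/5 × 1/5 = 32/375.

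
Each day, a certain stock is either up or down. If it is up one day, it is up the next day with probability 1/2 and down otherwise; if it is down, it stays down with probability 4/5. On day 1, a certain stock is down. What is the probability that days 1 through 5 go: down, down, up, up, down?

1/25

Day 1 is given. For each transition, use the conditional probability from the current state:
P(down | down) = 4/5; P(up | down) = 1/5; P(up | up) = 1/2; P(down | up) = 1/2.
P = 4/5 × 1/5 × 1/2 × 1/2 = 4/100 = 1/25.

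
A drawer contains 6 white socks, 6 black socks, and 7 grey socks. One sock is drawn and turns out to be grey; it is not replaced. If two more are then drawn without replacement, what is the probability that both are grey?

5/51

After the first draw, 6 of the remaining 18 socks are grey.
P = 6/18 × 5/17 = 30/306 = 5/51.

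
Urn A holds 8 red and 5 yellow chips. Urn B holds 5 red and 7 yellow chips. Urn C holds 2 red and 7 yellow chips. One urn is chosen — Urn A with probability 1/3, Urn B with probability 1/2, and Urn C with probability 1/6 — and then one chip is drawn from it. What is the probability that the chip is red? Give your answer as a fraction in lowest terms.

From Urn A: P(red) = 8/13.
From Urn B: P(red) = 5/12.
From Urn C: P(red) = 2/9.
Total probability = (1/3)(8/13) + (1/2)(5/12) + (1/6)(2/9) = 1265/2808.

1265/2808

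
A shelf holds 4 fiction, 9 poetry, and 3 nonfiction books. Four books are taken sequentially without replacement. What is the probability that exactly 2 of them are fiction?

99/455

One ordering (fiction drawn first) has probability 4/16 × 3/15 × 12/14 × 11/13 = 1584/43680 = 33/910.
There are C(4,2) = 6 such orderings, each equally likely, so P = 6 × 33/910 = 99/455.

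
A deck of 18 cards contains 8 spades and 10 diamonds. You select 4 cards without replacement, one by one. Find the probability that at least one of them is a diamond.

P(no diamonds) = 8/18 × 7/17 × 6/16 × 5/15 = 1680/73440 = 7/306.
P(at least one) = 1 − 7/306 = 299/306.

299/306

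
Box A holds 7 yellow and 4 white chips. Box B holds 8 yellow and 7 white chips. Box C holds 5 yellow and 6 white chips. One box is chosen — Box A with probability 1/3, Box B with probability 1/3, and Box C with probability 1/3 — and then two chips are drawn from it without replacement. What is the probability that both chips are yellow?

From Box A: P(both yellow) = (7/11)(6/10) = 21/55.
From Box B: P(both yellow) = (8/15)(7/14) = 4/15.
From Box C: P(both yellow) = (5/11)(4/10) = 2/11.
Total probability = (1/3)(21/55) + (1/3)(4/15) + (1/3)(2/11) = 137/495.

137/495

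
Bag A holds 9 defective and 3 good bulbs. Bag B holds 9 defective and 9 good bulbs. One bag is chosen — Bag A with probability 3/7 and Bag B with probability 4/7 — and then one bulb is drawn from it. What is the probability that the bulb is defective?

From Bag A: P(defective) = 9/12.
From Bag B: P(defective) = 9/18.
Total probability = (3/7)(9/12) + (4/7)(9/18) = 17/28.

17/28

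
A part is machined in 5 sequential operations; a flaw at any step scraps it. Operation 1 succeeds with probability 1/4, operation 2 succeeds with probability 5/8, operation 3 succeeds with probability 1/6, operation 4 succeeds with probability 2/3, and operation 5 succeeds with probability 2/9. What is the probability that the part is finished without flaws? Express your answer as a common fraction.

Each stage is reached only if all earlier stages succeed, so
P = 1/4 × 5/8 × 1/6 × 2/3 × 2/9 = 20/5184 = 5/1296.

5/1296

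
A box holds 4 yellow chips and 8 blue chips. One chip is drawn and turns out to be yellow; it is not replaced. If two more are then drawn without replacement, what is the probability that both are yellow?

With the first chip removed, 3 yellow remain out of 11.
P = 3/11 × 2/10 = 6/110 = 3/55.

3/55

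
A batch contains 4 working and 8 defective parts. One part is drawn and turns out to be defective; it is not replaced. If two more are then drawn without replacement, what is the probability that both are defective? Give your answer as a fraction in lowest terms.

After the first draw, 7 of the remaining 11 parts are defective.
P = 7/11 × 6/10 = 42/110 = 21/55.

21/55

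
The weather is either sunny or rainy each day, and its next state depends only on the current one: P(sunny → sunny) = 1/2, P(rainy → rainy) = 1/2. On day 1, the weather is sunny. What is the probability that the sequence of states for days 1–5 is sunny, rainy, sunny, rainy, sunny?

1/16

Day 1 is given. For each transition, use the conditional probability from the current state:
P(rainy | sunny) = 1/2; P(sunny | rainy) = 1/2; P(rainy | sunny) = 1/2; P(sunny | rainy) = 1/2.
P = 1/2 × 1/2 × 1/2 × 1/2 = 1/16.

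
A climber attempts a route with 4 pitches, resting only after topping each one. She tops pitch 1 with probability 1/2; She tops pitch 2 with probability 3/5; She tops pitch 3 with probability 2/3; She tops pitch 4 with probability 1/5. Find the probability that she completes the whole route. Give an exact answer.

The events are sequential, so multiply the conditional probabilities:
P = 1/2 × 3/5 × 2/3 × 1/5 = 6/150 = 1/25.

1/25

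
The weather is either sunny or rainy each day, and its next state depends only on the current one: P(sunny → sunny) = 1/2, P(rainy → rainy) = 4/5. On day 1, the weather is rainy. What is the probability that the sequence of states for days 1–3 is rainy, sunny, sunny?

1/10

Day 1 is given. For each transition, use the conditional probability from the current state:
P(sunny | rainy) = 1/5; P(sunny | sunny) = 1/2.
P = 1/5 × 1/2 = 1/10.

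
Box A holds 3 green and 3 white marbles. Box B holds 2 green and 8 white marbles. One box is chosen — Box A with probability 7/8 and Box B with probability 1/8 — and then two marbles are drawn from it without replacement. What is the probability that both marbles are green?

From Box A: P(both green) = (3/6)(2/5) = 1/5.
From Box B: P(both green) = (2/10)(1/9) = 1/45.
Total probability = (7/8)(1/5) + (1/8)(1/45) = 8/45.

8/45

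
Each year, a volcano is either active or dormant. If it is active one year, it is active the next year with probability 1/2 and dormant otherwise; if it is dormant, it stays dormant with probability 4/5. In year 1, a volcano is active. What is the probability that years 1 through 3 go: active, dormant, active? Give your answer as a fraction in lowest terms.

Year 1 is given. For each transition, use the conditional probability from the current state:
P(dormant | active) = 1/2; P(active | dormant) = 1/5.
P = 1/2 × 1/5 = 1/10.

1/10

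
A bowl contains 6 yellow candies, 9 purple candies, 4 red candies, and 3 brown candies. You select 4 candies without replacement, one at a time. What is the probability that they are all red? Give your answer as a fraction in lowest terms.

1/7315

P = 4/22 × 3/21 × 2/20 × 1/19 = 24/175560 = 1/7315.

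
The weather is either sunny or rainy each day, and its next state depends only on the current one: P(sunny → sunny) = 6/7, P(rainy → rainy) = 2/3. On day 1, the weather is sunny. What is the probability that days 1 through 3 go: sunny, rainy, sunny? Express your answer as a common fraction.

1/21

Day 1 is given. For each transition, use the conditional probability from the current state:
P(rainy | sunny) = 1/7; P(sunny | rainy) = 1/3.
P = 1/7 × 1/3 = 1/21.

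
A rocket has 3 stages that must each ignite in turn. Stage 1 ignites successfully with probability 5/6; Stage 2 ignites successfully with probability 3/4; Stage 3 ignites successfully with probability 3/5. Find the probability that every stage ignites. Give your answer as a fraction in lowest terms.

The events are sequential, so multiply the conditional probabilities:
P = 5/6 × 3/4 × 3/5 = 45/120 = 3/8.

3/8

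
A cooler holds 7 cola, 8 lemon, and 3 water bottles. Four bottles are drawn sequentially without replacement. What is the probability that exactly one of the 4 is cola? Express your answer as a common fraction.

One ordering (cola drawn first) has probability 7/18 × 11/17 × 10/16 × 9/15 = 6930/73440 = 77/816.
There are C(4,1) = 4 such orderings, each equally likely, so P = 4 × 77/816 = 77/204.

77/204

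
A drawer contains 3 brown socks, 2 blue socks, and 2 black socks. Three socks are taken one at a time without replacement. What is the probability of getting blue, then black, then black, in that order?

2/105

Each draw changes the counts, so multiply the conditional probabilities along the sequence:
P = 2/7 × 2/6 × 1/5 = 4/210 = 2/105.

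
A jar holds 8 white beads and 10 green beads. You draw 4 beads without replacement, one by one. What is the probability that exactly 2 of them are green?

One ordering (green drawn first) has probability 10/18 × 9/17 × 8/16 × 7/15 = 5040/73440 = 7/102.
There are C(4,2) = 6 such orderings, each equally likely, so P = 6 × 7/102 = 7/17.

7/17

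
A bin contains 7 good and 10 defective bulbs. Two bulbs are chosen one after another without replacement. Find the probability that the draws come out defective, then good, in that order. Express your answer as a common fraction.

35/136

Chain rule:
P = 10/17 × 7/16 = 70/272 = 35/136.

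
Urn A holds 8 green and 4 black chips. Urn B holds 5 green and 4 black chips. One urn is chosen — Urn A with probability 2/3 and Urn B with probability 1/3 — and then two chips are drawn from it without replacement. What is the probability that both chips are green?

223/594

From Urn A: P(both green) = (8/12)(7/11) = 14/33.
From Urn B: P(both green) = (5/9)(4/8) = 5/18.
Total probability = (2/3)(14/33) + (1/3)(5/18) = 223/594.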